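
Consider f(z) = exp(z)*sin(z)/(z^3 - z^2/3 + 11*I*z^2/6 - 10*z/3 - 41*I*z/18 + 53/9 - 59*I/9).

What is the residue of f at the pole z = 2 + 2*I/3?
Write f(z) = P(z)/Q(z) with P(z) = exp(z)*sin(z) and Q(z) = z^3 - z^2/3 + 11*I*z^2/6 - 10*z/3 - 41*I*z/18 + 53/9 - 59*I/9.
The denominator factors as Q(z) = (z - 1/3 + 2*I)*(z - 2 - 2*I/3)*(z + 2 + I/2), so z = 2 + 2*I/3 is a simple zero of Q and P is analytic there; z = 2 + 2*I/3 is therefore a simple pole and
  Res(f, z₀) = P(z₀)/Q'(z₀).

Q'(z) = 3*z^2 - 2*z/3 + 11*I*z/3 - 10/3 - 41*I/18, so Q'(2 + 2*I/3) = 32/9 + 227*I/18.
P(2 + 2*I/3) = exp(2 + 2*I/3)*sin(2 + 2*I/3).

Res(f, 2 + 2*I/3) = (exp(2 + 2*I/3)*sin(2 + 2*I/3))/(32/9 + 227*I/18) = (1152/55625 - 4086*I/55625)*exp(2 + 2*I/3)*sin(2 + 2*I/3)

Final answer: (1152/55625 - 4086*I/55625)*exp(2 + 2*I/3)*sin(2 + 2*I/3)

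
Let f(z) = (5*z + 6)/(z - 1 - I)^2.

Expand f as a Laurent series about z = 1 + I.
Put w = z - (1 + I), i.e. z = w + 1 + I. The denominator is w^2, so it suffices to rewrite the numerator in powers of w.

P(z) = 5*z + 6
P(w + 1 + I) = 11 + 5*I + 5*w

Dividing each term by w^2:
  f = (11 + 5*I)/w^2 + 5/w

Substituting back w = z - 1 - I:
  f(z) = (11 + 5*I)/(z - 1 - I)^2 + 5/(z - 1 - I)

The series is finite because the numerator is a polynomial; the negative powers form the principal part, and the coefficient of 1/(z - 1 - I) gives Res(f, 1 + I) = 5.

Final answer: (11 + 5*I)/(z - 1 - I)^2 + 5/(z - 1 - I)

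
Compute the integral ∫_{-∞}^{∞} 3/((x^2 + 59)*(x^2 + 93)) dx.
Let f(z) = 3/((z^2 + 59)*(z^2 + 93)). The denominator has no real zeros and deg Q - deg P = 4 ≥ 2, so the integral of f over the upper semicircle |z| = R tends to 0 as R → ∞. Closing the contour in the upper half-plane,
  ∫_{-∞}^{∞} f(x) dx = 2πi · Σ Res(f, z_k)  over the poles with Im z_k > 0.

Zeros of the denominator: z^2 + 93 = 0 gives z = ±sqrt(93)*I; z^2 + 59 = 0 gives z = ±sqrt(59)*I.
Upper half-plane: z = sqrt(59)*I, z = sqrt(93)*I (simple).

Each pole is a simple zero of Q(z) = z^4 + 152*z^2 + 5487, so Res(f, z₀) = P(z₀)/Q'(z₀) with P(z) = 3, Q'(z) = 4*z^3 + 304*z:
  Res(f, sqrt(59)*I) = (3)/(68*sqrt(59)*I) = -3*sqrt(59)*I/4012
  Res(f, sqrt(93)*I) = (3)/(-68*sqrt(93)*I) = sqrt(93)*I/2108

Sum of residues: I*(-93*sqrt(59) + 59*sqrt(93))/124372
∫_{-∞}^{∞} f(x) dx = 2πi · (I*(-93*sqrt(59) + 59*sqrt(93))/124372) = pi*(-59*sqrt(93) + 93*sqrt(59))/62186

Final answer: pi*(-59*sqrt(93) + 93*sqrt(59))/62186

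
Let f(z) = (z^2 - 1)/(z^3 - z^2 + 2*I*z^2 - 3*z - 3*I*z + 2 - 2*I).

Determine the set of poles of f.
{-1 - I, -I, 2}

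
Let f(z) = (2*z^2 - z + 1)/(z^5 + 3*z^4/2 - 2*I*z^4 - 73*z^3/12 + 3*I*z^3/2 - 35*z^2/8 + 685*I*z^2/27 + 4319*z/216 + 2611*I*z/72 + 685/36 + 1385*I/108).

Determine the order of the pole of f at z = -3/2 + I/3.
3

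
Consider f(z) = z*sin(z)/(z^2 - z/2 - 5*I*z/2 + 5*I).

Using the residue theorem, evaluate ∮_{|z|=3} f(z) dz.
pi*(-16/37 + 22*I/37)*sin(3/2 - I/2)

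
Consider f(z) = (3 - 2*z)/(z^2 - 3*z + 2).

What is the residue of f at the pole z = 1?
-1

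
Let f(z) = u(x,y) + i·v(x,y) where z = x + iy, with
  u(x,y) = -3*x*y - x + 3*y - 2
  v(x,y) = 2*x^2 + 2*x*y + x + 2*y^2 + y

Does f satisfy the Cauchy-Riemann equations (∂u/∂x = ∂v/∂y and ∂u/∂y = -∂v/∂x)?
∂u/∂x = -3*y - 1
∂v/∂y = 2*x + 4*y + 1
∂u/∂y = 3 - 3*x
∂v/∂x = 4*x + 2*y + 1
∂u/∂x ≠ ∂v/∂y and ∂u/∂y ≠ -∂v/∂x; the Cauchy-Riemann equations are not satisfied, so f is not analytic.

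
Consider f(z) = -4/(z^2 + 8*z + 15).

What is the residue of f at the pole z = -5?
Write f(z) = P(z)/Q(z) with P(z) = -4 and Q(z) = z^2 + 8*z + 15.
The denominator factors as Q(z) = (z + 5)*(z + 3), so z = -5 is a simple zero of Q and P is analytic there; z = -5 is therefore a simple pole and
  Res(f, z₀) = P(z₀)/Q'(z₀).

Q'(z) = 2*z + 8, so Q'(-5) = -2.
P(-5) = -4.

Res(f, -5) = (-4)/(-2) = 2

Final answer: 2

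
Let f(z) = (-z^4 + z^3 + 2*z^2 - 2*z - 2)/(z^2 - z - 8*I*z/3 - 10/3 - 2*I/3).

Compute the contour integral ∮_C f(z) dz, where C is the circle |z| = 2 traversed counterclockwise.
By the residue theorem, ∮_C f(z) dz = 2πi · (sum of the residues of f at the poles inside |z| = 2).

The denominator factors as (z + 1 - 2*I/3)*(z - 2 - 2*I), so the singularities of f are simple poles at z = -1 + 2*I/3, z = 2 + 2*I.
  |-1 + 2*I/3|² = 13/9 < 4 = 2², so this pole is inside the contour.
  |2 + 2*I|² = 8 > 4 = 2², so this pole is outside the contour.

With P(z) = -z^4 + z^3 + 2*z^2 - 2*z - 2 and Q(z) = z^2 - z - 8*I*z/3 - 10/3 - 2*I/3, each pole is simple, so Res(f, z₀) = P(z₀)/Q'(z₀) with Q'(z) = 2*z - 1 - 8*I/3.
  Res(f, -1 + 2*I/3) = P(-1 + 2*I/3)/Q'(-1 + 2*I/3) = (236/81 - 22*I/27)/(-3 - 4*I/3) = -620/873 + 1538*I/2619

∮_C f(z) dz = 2πi · (-620/873 + 1538*I/2619) = pi*(-3076/2619 - 1240*I/873)

Final answer: pi*(-3076/2619 - 1240*I/873)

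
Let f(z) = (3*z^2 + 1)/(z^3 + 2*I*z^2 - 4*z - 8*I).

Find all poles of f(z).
{-2, -2*I, 2}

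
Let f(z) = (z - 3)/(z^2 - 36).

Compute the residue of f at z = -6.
3/4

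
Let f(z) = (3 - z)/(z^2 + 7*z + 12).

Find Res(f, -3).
Write f(z) = P(z)/Q(z) with P(z) = 3 - z and Q(z) = z^2 + 7*z + 12.
The denominator factors as Q(z) = (z + 3)*(z + 4), so z = -3 is a simple zero of Q and P is analytic there; z = -3 is therefore a simple pole and
  Res(f, z₀) = P(z₀)/Q'(z₀).

Q'(z) = 2*z + 7, so Q'(-3) = 1.
P(-3) = 6.

Res(f, -3) = (6)/(1) = 6

Final answer: 6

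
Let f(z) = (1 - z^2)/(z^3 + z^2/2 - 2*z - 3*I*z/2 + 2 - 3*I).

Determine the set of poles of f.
The singularities of f are the zeros of the denominator. Factoring,
  z^3 + z^2/2 - 2*z - 3*I*z/2 + 2 - 3*I = (z + 2)*(z + I)*(z - 3/2 - I)
so the candidates are z = -2, z = -I, z = 3/2 + I.

Check the numerator P(z) = 1 - z^2 at each one:
  P(-2) = -3 ≠ 0, so z = -2 is a (simple) pole.
  P(-I) = 2 ≠ 0, so z = -I is a (simple) pole.
  P(3/2 + I) = -1/4 - 3*I ≠ 0, so z = 3/2 + I is a (simple) pole.

Poles of f: {-2, -I, 3/2 + I}

Final answer: {-2, -I, 3/2 + I}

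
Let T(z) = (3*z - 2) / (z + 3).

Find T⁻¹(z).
Set w = T(z) = (3*z - 2) / (z + 3) and solve for z:
  w*(z + 3) = 3*z - 2
  3*w + z*(w - 3) + 2 = 0
  z*(w - 3) = -3*w - 2
  z = (3*w + 2)/(3 - w)
Renaming the variable, T⁻¹(z) = (3*z + 2)/(-z + 3) = (-3*z - 2)/(z - 3).
(Check: ad - bc = 11 ≠ 0, so T is invertible.)

Final answer: (-3*z - 2)/(z - 3)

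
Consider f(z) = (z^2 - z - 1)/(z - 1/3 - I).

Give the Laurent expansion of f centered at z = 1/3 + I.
Put w = z - (1/3 + I), i.e. z = w + 1/3 + I. The denominator is w, so it suffices to rewrite the numerator in powers of w.

P(z) = z^2 - z - 1
P(w + 1/3 + I) = -20/9 - I/3 + (-1/3 + 2*I)*w + w^2

Dividing each term by w:
  f = (-20/9 - I/3)/w - 1/3 + 2*I + w

Substituting back w = z - 1/3 - I:
  f(z) = (-20/9 - I/3)/(z - 1/3 - I) - 1/3 + 2*I + (z - 1/3 - I)

The series is finite because the numerator is a polynomial; the negative powers form the principal part, and the coefficient of 1/(z - 1/3 - I) gives Res(f, 1/3 + I) = -20/9 - I/3.

Final answer: (-20/9 - I/3)/(z - 1/3 - I) - 1/3 + 2*I + (z - 1/3 - I)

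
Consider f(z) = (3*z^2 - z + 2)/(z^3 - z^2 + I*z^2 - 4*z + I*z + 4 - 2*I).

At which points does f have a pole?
The singularities of f are the zeros of the denominator. Factoring,
  z^3 - z^2 + I*z^2 - 4*z + I*z + 4 - 2*I = (z - 2 + I)*(z - 1)*(z + 2)
so the candidates are z = 2 - I, z = 1, z = -2.

Check the numerator P(z) = 3*z^2 - z + 2 at each one:
  P(2 - I) = 9 - 11*I ≠ 0, so z = 2 - I is a (simple) pole.
  P(1) = 4 ≠ 0, so z = 1 is a (simple) pole.
  P(-2) = 16 ≠ 0, so z = -2 is a (simple) pole.

Poles of f: {-2, 1, 2 - I}

Final answer: {-2, 1, 2 - I}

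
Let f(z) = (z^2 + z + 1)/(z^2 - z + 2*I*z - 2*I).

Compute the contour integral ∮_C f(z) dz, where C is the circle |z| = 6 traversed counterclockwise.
By the residue theorem, ∮_C f(z) dz = 2πi · (sum of the residues of f at the poles inside |z| = 6).

The denominator factors as (z - 1)*(z + 2*I), so the singularities of f are simple poles at z = 1, z = -2*I.
  |1|² = 1 < 36 = 6², so this pole is inside the contour.
  |-2*I|² = 4 < 36 = 6², so this pole is inside the contour.

With P(z) = z^2 + z + 1 and Q(z) = z^2 - z + 2*I*z - 2*I, each pole is simple, so Res(f, z₀) = P(z₀)/Q'(z₀) with Q'(z) = 2*z - 1 + 2*I.
  Res(f, 1) = P(1)/Q'(1) = (3)/(1 + 2*I) = 3/5 - 6*I/5
  Res(f, -2*I) = P(-2*I)/Q'(-2*I) = (-3 - 2*I)/(-1 - 2*I) = 7/5 - 4*I/5

Sum of residues inside C: 2 - 2*I
∮_C f(z) dz = 2πi · (2 - 2*I) = pi*(4 + 4*I)

Final answer: pi*(4 + 4*I)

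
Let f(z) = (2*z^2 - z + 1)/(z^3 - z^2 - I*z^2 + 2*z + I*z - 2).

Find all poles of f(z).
The singularities of f are the zeros of the denominator. Factoring,
  z^3 - z^2 - I*z^2 + 2*z + I*z - 2 = (z - 1)*(z - 2*I)*(z + I)
so the candidates are z = 1, z = 2*I, z = -I.

Check the numerator P(z) = 2*z^2 - z + 1 at each one:
  P(1) = 2 ≠ 0, so z = 1 is a (simple) pole.
  P(2*I) = -7 - 2*I ≠ 0, so z = 2*I is a (simple) pole.
  P(-I) = -1 + I ≠ 0, so z = -I is a (simple) pole.

Poles of f: {-I, 2*I, 1}

Final answer: {-I, 2*I, 1}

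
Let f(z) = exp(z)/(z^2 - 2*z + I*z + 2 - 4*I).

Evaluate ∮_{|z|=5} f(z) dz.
pi*(-6/13 - 4*I/13)*exp(-2*I) + pi*(6/13 + 4*I/13)*exp(2 + I)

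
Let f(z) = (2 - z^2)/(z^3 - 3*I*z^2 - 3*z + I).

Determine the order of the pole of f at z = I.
Factor the denominator:
  z^3 - 3*I*z^2 - 3*z + I = (z - I)^3

The numerator P(z) = 2 - z^2 has P(I) = 3 ≠ 0, so no factor of (z - I) cancels.
Near z = I we can therefore write f(z) = g(z)/(z - I)^3 with g analytic at I and g(I) ≠ 0 (g is just the numerator).

Hence z = I is a pole of order 3.

Final answer: 3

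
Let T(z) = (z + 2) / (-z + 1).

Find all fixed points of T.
{-sqrt(2)*I, sqrt(2)*I}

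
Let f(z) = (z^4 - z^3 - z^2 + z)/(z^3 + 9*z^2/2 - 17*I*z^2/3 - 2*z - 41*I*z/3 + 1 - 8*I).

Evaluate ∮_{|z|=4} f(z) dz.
By the residue theorem, ∮_C f(z) dz = 2πi · (sum of the residues of f at the poles inside |z| = 4).

The denominator factors as (z + 3 - 3*I)*(z + 1/2 + I/3)*(z + 1 - 3*I), so the singularities of f are simple poles at z = -3 + 3*I, z = -1/2 - I/3, z = -1 + 3*I.
  |-3 + 3*I|² = 18 > 16 = 4², so this pole is outside the contour.
  |-1/2 - I/3|² = 13/36 < 16 = 4², so this pole is inside the contour.
  |-1 + 3*I|² = 10 < 16 = 4², so this pole is inside the contour.

With P(z) = z^4 - z^3 - z^2 + z and Q(z) = z^3 + 9*z^2/2 - 17*I*z^2/3 - 2*z - 41*I*z/3 + 1 - 8*I, each pole is simple, so Res(f, z₀) = P(z₀)/Q'(z₀) with Q'(z) = 3*z^2 + 9*z - 34*I*z/3 - 2 - 41*I/3.
  Res(f, -1/2 - I/3) = P(-1/2 - I/3)/Q'(-1/2 - I/3) = (-1001/1296 - 13*I/36)/(-355/36 - 10*I) = 104767/1840500 - 1079*I/51125
  Res(f, -1 + 3*I) = P(-1 + 3*I)/Q'(-1 + 3*I) = (9 + 123*I)/(-1 + 20*I/3) = 7299/409 - 1647*I/409

Sum of residues inside C: 80563/4500 - 506*I/125
∮_C f(z) dz = 2πi · (80563/4500 - 506*I/125) = pi*(1012/125 + 80563*I/2250)

Final answer: pi*(1012/125 + 80563*I/2250)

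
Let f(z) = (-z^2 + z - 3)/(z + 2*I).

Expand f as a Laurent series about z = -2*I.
(1 - 2*I)/(z + 2*I) + 1 + 4*I - (z + 2*I)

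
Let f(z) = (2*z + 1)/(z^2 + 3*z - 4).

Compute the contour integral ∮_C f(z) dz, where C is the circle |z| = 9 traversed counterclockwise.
By the residue theorem, ∮_C f(z) dz = 2πi · (sum of the residues of f at the poles inside |z| = 9).

The denominator factors as (z - 1)*(z + 4), so the singularities of f are simple poles at z = 1, z = -4.
  |1|² = 1 < 81 = 9², so this pole is inside the contour.
  |-4|² = 16 < 81 = 9², so this pole is inside the contour.

With P(z) = 2*z + 1 and Q(z) = z^2 + 3*z - 4, each pole is simple, so Res(f, z₀) = P(z₀)/Q'(z₀) with Q'(z) = 2*z + 3.
  Res(f, 1) = P(1)/Q'(1) = (3)/(5) = 3/5
  Res(f, -4) = P(-4)/Q'(-4) = (-7)/(-5) = 7/5

Sum of residues inside C: 2
∮_C f(z) dz = 2πi · (2) = 4*I*pi

Final answer: 4*I*pi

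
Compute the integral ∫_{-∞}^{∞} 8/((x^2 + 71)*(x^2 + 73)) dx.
Let f(z) = 8/((z^2 + 71)*(z^2 + 73)). The denominator has no real zeros and deg Q - deg P = 4 ≥ 2, so the integral of f over the upper semicircle |z| = R tends to 0 as R → ∞. Closing the contour in the upper half-plane,
  ∫_{-∞}^{∞} f(x) dx = 2πi · Σ Res(f, z_k)  over the poles with Im z_k > 0.

Zeros of the denominator: z^2 + 71 = 0 gives z = ±sqrt(71)*I; z^2 + 73 = 0 gives z = ±sqrt(73)*I.
Upper half-plane: z = sqrt(71)*I, z = sqrt(73)*I (simple).

Each pole is a simple zero of Q(z) = z^4 + 144*z^2 + 5183, so Res(f, z₀) = P(z₀)/Q'(z₀) with P(z) = 8, Q'(z) = 4*z^3 + 288*z:
  Res(f, sqrt(71)*I) = (8)/(4*sqrt(71)*I) = -2*sqrt(71)*I/71
  Res(f, sqrt(73)*I) = (8)/(-4*sqrt(73)*I) = 2*sqrt(73)*I/73

Sum of residues: 2*I*(-73*sqrt(71) + 71*sqrt(73))/5183
∫_{-∞}^{∞} f(x) dx = 2πi · (2*I*(-73*sqrt(71) + 71*sqrt(73))/5183) = 4*pi*(-71*sqrt(73) + 73*sqrt(71))/5183

Final answer: 4*pi*(-71*sqrt(73) + 73*sqrt(71))/5183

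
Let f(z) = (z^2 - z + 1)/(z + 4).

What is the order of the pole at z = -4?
Factor the denominator:
  z + 4 = (z + 4)

The numerator P(z) = z^2 - z + 1 has P(-4) = 21 ≠ 0, so no factor of (z + 4) cancels.
Near z = -4 we can therefore write f(z) = g(z)/(z + 4) with g analytic at -4 and g(-4) ≠ 0 (g is just the numerator).

Hence z = -4 is a pole of order 1.

Final answer: 1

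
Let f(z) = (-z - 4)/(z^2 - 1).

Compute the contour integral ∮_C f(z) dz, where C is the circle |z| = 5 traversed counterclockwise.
-2*I*pi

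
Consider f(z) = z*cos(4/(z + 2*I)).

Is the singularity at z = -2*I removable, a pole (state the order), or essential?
essential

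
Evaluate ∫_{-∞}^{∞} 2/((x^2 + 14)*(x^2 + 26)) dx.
pi*(-7*sqrt(26) + 13*sqrt(14))/1092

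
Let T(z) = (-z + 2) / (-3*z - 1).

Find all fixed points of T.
T(z) = z means -z + 2 = z*(-3*z - 1), i.e.
  -3*z^2 - 2 = 0.
Discriminant: (0)^2 - 4*(-3)*(-2) = -24, so the roots are complex conjugates.
  z = (0 ± I*sqrt(24))/(2*(-3))
Fixed points: {-sqrt(6)*I/3, sqrt(6)*I/3}

Final answer: {-sqrt(6)*I/3, sqrt(6)*I/3}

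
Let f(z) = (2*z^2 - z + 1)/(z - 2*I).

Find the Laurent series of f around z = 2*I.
Put w = z - (2*I), i.e. z = w + 2*I. The denominator is w, so it suffices to rewrite the numerator in powers of w.

P(z) = 2*z^2 - z + 1
P(w + 2*I) = -7 - 2*I + (-1 + 8*I)*w + 2*w^2

Dividing each term by w:
  f = (-7 - 2*I)/w - 1 + 8*I + 2*w

Substituting back w = z - 2*I:
  f(z) = (-7 - 2*I)/(z - 2*I) - 1 + 8*I + 2*(z - 2*I)

The series is finite because the numerator is a polynomial; the negative powers form the principal part, and the coefficient of 1/(z - 2*I) gives Res(f, 2*I) = -7 - 2*I.

Final answer: (-7 - 2*I)/(z - 2*I) - 1 + 8*I + 2*(z - 2*I)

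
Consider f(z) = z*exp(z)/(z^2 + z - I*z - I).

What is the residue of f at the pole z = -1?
Write f(z) = P(z)/Q(z) with P(z) = z*exp(z) and Q(z) = z^2 + z - I*z - I.
The denominator factors as Q(z) = (z + 1)*(z - I), so z = -1 is a simple zero of Q and P is analytic there; z = -1 is therefore a simple pole and
  Res(f, z₀) = P(z₀)/Q'(z₀).

Q'(z) = 2*z + 1 - I, so Q'(-1) = -1 - I.
P(-1) = -exp(-1).

Res(f, -1) = (-exp(-1))/(-1 - I) = (1/2 - I/2)*exp(-1)

Final answer: (1/2 - I/2)*exp(-1)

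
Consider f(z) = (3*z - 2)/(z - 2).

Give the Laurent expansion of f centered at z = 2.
Put w = z - (2), i.e. z = w + 2. The denominator is w, so it suffices to rewrite the numerator in powers of w.

P(z) = 3*z - 2
P(w + 2) = 4 + 3*w

Dividing each term by w:
  f = 4/w + 3

Substituting back w = z - 2:
  f(z) = 4/(z - 2) + 3

The series is finite because the numerator is a polynomial; the negative powers form the principal part, and the coefficient of 1/(z - 2) gives Res(f, 2) = 4.

Final answer: 4/(z - 2) + 3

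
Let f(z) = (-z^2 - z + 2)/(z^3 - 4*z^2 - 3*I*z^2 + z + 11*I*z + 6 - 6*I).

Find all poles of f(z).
{2*I, 1 + I, 3}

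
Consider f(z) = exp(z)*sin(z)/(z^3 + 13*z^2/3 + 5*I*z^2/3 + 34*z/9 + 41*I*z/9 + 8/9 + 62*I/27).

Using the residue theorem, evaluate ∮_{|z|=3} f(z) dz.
By the residue theorem, ∮_C f(z) dz = 2πi · (sum of the residues of f at the poles inside |z| = 3).

The denominator factors as (z + 2/3)*(z + 3 + 2*I/3)*(z + 2/3 + I), so the singularities of f are simple poles at z = -2/3, z = -3 - 2*I/3, z = -2/3 - I.
  |-2/3|² = 4/9 < 9 = 3², so this pole is inside the contour.
  |-3 - 2*I/3|² = 85/9 > 9 = 3², so this pole is outside the contour.
  |-2/3 - I|² = 13/9 < 9 = 3², so this pole is inside the contour.

With P(z) = exp(z)*sin(z) and Q(z) = z^3 + 13*z^2/3 + 5*I*z^2/3 + 34*z/9 + 41*I*z/9 + 8/9 + 62*I/27, each pole is simple, so Res(f, z₀) = P(z₀)/Q'(z₀) with Q'(z) = 3*z^2 + 26*z/3 + 10*I*z/3 + 34/9 + 41*I/9.
  Res(f, -2/3) = P(-2/3)/Q'(-2/3) = (-exp(-2/3)*sin(2/3))/(-2/3 + 7*I/3) = (6/53 + 21*I/53)*exp(-2/3)*sin(2/3)
  Res(f, -2/3 - I) = P(-2/3 - I)/Q'(-2/3 - I) = (-exp(-2/3 - I)*sin(2/3 + I))/(-1/3 - 7*I/3) = (3/50 - 21*I/50)*exp(-2/3 - I)*sin(2/3 + I)

Sum of residues inside C: (3/50 - 21*I/50)*exp(-2/3 - I)*sin(2/3 + I) + (6/53 + 21*I/53)*exp(-2/3)*sin(2/3)
∮_C f(z) dz = 2πi · ((3/50 - 21*I/50)*exp(-2/3 - I)*sin(2/3 + I) + (6/53 + 21*I/53)*exp(-2/3)*sin(2/3)) = pi*(21/25 + 3*I/25)*exp(-2/3 - I)*sin(2/3 + I) + pi*(-42/53 + 12*I/53)*exp(-2/3)*sin(2/3)

Final answer: pi*(21/25 + 3*I/25)*exp(-2/3 - I)*sin(2/3 + I) + pi*(-42/53 + 12*I/53)*exp(-2/3)*sin(2/3)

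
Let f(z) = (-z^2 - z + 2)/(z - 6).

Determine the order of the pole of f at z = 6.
Factor the denominator:
  z - 6 = (z - 6)

The numerator P(z) = -z^2 - z + 2 has P(6) = -40 ≠ 0, so no factor of (z - 6) cancels.
Near z = 6 we can therefore write f(z) = g(z)/(z - 6) with g analytic at 6 and g(6) ≠ 0 (g is just the numerator).

Hence z = 6 is a pole of order 1.

Final answer: 1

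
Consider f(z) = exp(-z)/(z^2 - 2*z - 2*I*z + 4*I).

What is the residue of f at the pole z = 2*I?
Write f(z) = P(z)/Q(z) with P(z) = exp(-z) and Q(z) = z^2 - 2*z - 2*I*z + 4*I.
The denominator factors as Q(z) = (z - 2*I)*(z - 2), so z = 2*I is a simple zero of Q and P is analytic there; z = 2*I is therefore a simple pole and
  Res(f, z₀) = P(z₀)/Q'(z₀).

Q'(z) = 2*z - 2 - 2*I, so Q'(2*I) = -2 + 2*I.
P(2*I) = exp(-2*I).

Res(f, 2*I) = (exp(-2*I))/(-2 + 2*I) = (-1/4 - I/4)*exp(-2*I)

Final answer: (-1/4 - I/4)*exp(-2*I)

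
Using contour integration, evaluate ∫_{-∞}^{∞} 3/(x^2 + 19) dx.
Let f(z) = 3/(z^2 + 19). The denominator has no real zeros and deg Q - deg P = 2 ≥ 2, so the integral of f over the upper semicircle |z| = R tends to 0 as R → ∞. Closing the contour in the upper half-plane,
  ∫_{-∞}^{∞} f(x) dx = 2πi · Σ Res(f, z_k)  over the poles with Im z_k > 0.

Zeros of the denominator: z^2 + 19 = 0 gives z = ±sqrt(19)*I.
Upper half-plane: z = sqrt(19)*I (simple).

Each pole is a simple zero of Q(z) = z^2 + 19, so Res(f, z₀) = P(z₀)/Q'(z₀) with P(z) = 3, Q'(z) = 2*z:
  Res(f, sqrt(19)*I) = (3)/(2*sqrt(19)*I) = -3*sqrt(19)*I/38

∫_{-∞}^{∞} f(x) dx = 2πi · (-3*sqrt(19)*I/38) = 3*sqrt(19)*pi/19

Final answer: 3*sqrt(19)*pi/19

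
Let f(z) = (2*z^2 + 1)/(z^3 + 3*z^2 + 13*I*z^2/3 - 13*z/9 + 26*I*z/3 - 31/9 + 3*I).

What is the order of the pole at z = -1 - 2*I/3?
Factor the denominator:
  z^3 + 3*z^2 + 13*I*z^2/3 - 13*z/9 + 26*I*z/3 - 31/9 + 3*I = (z + 1 + 2*I/3)^2*(z + 1 + 3*I)

The numerator P(z) = 2*z^2 + 1 has P(-1 - 2*I/3) = 19/9 + 8*I/3 ≠ 0, so no factor of (z + 1 + 2*I/3) cancels.
Near z = -1 - 2*I/3 we can therefore write f(z) = g(z)/(z + 1 + 2*I/3)^2 with g analytic at -1 - 2*I/3 and g(-1 - 2*I/3) ≠ 0 (g is the numerator divided by the remaining denominator factors).

Hence z = -1 - 2*I/3 is a pole of order 2.

Final answer: 2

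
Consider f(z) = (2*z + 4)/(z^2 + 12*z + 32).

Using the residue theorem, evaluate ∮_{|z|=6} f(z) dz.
-2*I*pi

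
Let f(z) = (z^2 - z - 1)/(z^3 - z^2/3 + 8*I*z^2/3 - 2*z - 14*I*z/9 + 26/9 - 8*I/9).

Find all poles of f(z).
The singularities of f are the zeros of the denominator. Factoring,
  z^3 - z^2/3 + 8*I*z^2/3 - 2*z - 14*I*z/9 + 26/9 - 8*I/9 = (z - 1 - I/3)*(z - 1/3 + 2*I)*(z + 1 + I)
so the candidates are z = 1 + I/3, z = 1/3 - 2*I, z = -1 - I.

Check the numerator P(z) = z^2 - z - 1 at each one:
  P(1 + I/3) = -10/9 + I/3 ≠ 0, so z = 1 + I/3 is a (simple) pole.
  P(1/3 - 2*I) = -47/9 + 2*I/3 ≠ 0, so z = 1/3 - 2*I is a (simple) pole.
  P(-1 - I) = 3*I ≠ 0, so z = -1 - I is a (simple) pole.

Poles of f: {-1 - I, 1/3 - 2*I, 1 + I/3}

Final answer: {-1 - I, 1/3 - 2*I, 1 + I/3}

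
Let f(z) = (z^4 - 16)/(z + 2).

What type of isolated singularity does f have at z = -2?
The numerator vanishes at z = -2 ((-2)^4 = 16), so it is divisible by z + 2:
  z^4 - 16 = (z + 2)*(z^3 - 2*z^2 + 4*z - 8)
Hence for z ≠ -2, f(z) = z^3 - 2*z^2 + 4*z - 8, a polynomial, and lim_{z→-2} f(z) = -32 is finite.
So the singularity is removable.

Final answer: removable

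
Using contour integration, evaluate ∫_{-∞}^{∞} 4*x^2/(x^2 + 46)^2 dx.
Let f(z) = 4*z^2/(z^2 + 46)^2. The denominator has no real zeros and deg Q - deg P = 2 ≥ 2, so the integral of f over the upper semicircle |z| = R tends to 0 as R → ∞. Closing the contour in the upper half-plane,
  ∫_{-∞}^{∞} f(x) dx = 2πi · Σ Res(f, z_k)  over the poles with Im z_k > 0.

Zeros of the denominator: z^2 + 46 = 0 gives z = ±sqrt(46)*I.
Upper half-plane: z = sqrt(46)*I (a pole of order 2).

Write f(z) = g(z)/(z - sqrt(46)*I)^2 with g(z) = 4*z^2/(z + sqrt(46)*I)^2. For a double pole, Res(f, z₀) = g'(z₀):
  g'(z) = 8*sqrt(46)*I*z/(z + sqrt(46)*I)^3
  Res(f, sqrt(46)*I) = g'(sqrt(46)*I) = -sqrt(46)*I/46

∫_{-∞}^{∞} f(x) dx = 2πi · (-sqrt(46)*I/46) = sqrt(46)*pi/23

Final answer: sqrt(46)*pi/23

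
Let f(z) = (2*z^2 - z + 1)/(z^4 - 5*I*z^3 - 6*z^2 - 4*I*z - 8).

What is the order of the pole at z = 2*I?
Factor the denominator:
  z^4 - 5*I*z^3 - 6*z^2 - 4*I*z - 8 = (z - 2*I)^3*(z + I)

The numerator P(z) = 2*z^2 - z + 1 has P(2*I) = -7 - 2*I ≠ 0, so no factor of (z - 2*I) cancels.
Near z = 2*I we can therefore write f(z) = g(z)/(z - 2*I)^3 with g analytic at 2*I and g(2*I) ≠ 0 (g is the numerator divided by the remaining denominator factors).

Hence z = 2*I is a pole of order 3.

Final answer: 3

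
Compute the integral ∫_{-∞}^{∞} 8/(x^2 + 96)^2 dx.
Let f(z) = 8/(z^2 + 96)^2. The denominator has no real zeros and deg Q - deg P = 4 ≥ 2, so the integral of f over the upper semicircle |z| = R tends to 0 as R → ∞. Closing the contour in the upper half-plane,
  ∫_{-∞}^{∞} f(x) dx = 2πi · Σ Res(f, z_k)  over the poles with Im z_k > 0.

Zeros of the denominator: z^2 + 96 = 0 gives z = ±4*sqrt(6)*I.
Upper half-plane: z = 4*sqrt(6)*I (a pole of order 2).

Write f(z) = g(z)/(z - 4*sqrt(6)*I)^2 with g(z) = 8/(z + 4*sqrt(6)*I)^2. For a double pole, Res(f, z₀) = g'(z₀):
  g'(z) = -16/(z + 4*sqrt(6)*I)^3
  Res(f, 4*sqrt(6)*I) = g'(4*sqrt(6)*I) = -sqrt(6)*I/1152

∫_{-∞}^{∞} f(x) dx = 2πi · (-sqrt(6)*I/1152) = sqrt(6)*pi/576

Final answer: sqrt(6)*pi/576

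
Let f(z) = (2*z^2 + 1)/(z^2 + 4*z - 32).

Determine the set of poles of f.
{-8, 4}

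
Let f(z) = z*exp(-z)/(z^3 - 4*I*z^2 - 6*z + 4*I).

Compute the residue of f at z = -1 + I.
Write f(z) = P(z)/Q(z) with P(z) = z*exp(-z) and Q(z) = z^3 - 4*I*z^2 - 6*z + 4*I.
The denominator factors as Q(z) = (z + 1 - I)*(z - 2*I)*(z - 1 - I), so z = -1 + I is a simple zero of Q and P is analytic there; z = -1 + I is therefore a simple pole and
  Res(f, z₀) = P(z₀)/Q'(z₀).

Q'(z) = 3*z^2 - 8*I*z - 6, so Q'(-1 + I) = 2 + 2*I.
P(-1 + I) = (-1 + I)*exp(1 - I).

Res(f, -1 + I) = ((-1 + I)*exp(1 - I))/(2 + 2*I) = I*exp(1 - I)/2

Final answer: I*exp(1 - I)/2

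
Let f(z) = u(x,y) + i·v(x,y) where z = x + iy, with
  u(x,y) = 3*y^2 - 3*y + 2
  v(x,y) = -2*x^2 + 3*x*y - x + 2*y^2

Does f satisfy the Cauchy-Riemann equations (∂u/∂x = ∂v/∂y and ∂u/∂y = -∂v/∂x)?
∂u/∂x = 0
∂v/∂y = 3*x + 4*y
∂u/∂y = 6*y - 3
∂v/∂x = -4*x + 3*y - 1
∂u/∂x ≠ ∂v/∂y and ∂u/∂y ≠ -∂v/∂x; the Cauchy-Riemann equations are not satisfied, so f is not analytic.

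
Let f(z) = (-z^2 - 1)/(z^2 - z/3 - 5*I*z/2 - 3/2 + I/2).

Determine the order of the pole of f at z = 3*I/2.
Factor the denominator:
  z^2 - z/3 - 5*I*z/2 - 3/2 + I/2 = (z - 3*I/2)*(z - 1/3 - I)

The numerator P(z) = -z^2 - 1 has P(3*I/2) = 5/4 ≠ 0, so no factor of (z - 3*I/2) cancels.
Near z = 3*I/2 we can therefore write f(z) = g(z)/(z - 3*I/2) with g analytic at 3*I/2 and g(3*I/2) ≠ 0 (g is the numerator divided by the remaining denominator factors).

Hence z = 3*I/2 is a pole of order 1.

Final answer: 1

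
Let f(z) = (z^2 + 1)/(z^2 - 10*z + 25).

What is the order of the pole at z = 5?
Factor the denominator:
  z^2 - 10*z + 25 = (z - 5)^2

The numerator P(z) = z^2 + 1 has P(5) = 26 ≠ 0, so no factor of (z - 5) cancels.
Near z = 5 we can therefore write f(z) = g(z)/(z - 5)^2 with g analytic at 5 and g(5) ≠ 0 (g is just the numerator).

Hence z = 5 is a pole of order 2.

Final answer: 2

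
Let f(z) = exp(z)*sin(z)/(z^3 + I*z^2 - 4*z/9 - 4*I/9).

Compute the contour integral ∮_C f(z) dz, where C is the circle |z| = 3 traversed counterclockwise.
By the residue theorem, ∮_C f(z) dz = 2πi · (sum of the residues of f at the poles inside |z| = 3).

The denominator factors as (z + I)*(z - 2/3)*(z + 2/3), so the singularities of f are simple poles at z = -I, z = 2/3, z = -2/3.
  |-I|² = 1 < 9 = 3², so this pole is inside the contour.
  |2/3|² = 4/9 < 9 = 3², so this pole is inside the contour.
  |-2/3|² = 4/9 < 9 = 3², so this pole is inside the contour.

With P(z) = exp(z)*sin(z) and Q(z) = z^3 + I*z^2 - 4*z/9 - 4*I/9, each pole is simple, so Res(f, z₀) = P(z₀)/Q'(z₀) with Q'(z) = 3*z^2 + 2*I*z - 4/9.
  Res(f, -I) = P(-I)/Q'(-I) = (-I*exp(-I)*sinh(1))/(-13/9) = 9*I*exp(-I)*sinh(1)/13
  Res(f, 2/3) = P(2/3)/Q'(2/3) = (exp(2/3)*sin(2/3))/(8/9 + 4*I/3) = (9/26 - 27*I/52)*exp(2/3)*sin(2/3)
  Res(f, -2/3) = P(-2/3)/Q'(-2/3) = (-exp(-2/3)*sin(2/3))/(8/9 - 4*I/3) = (-9/26 - 27*I/52)*exp(-2/3)*sin(2/3)

Sum of residues inside C: (9/26 - 27*I/52)*exp(2/3)*sin(2/3) + (-9/26 - 27*I/52)*exp(-2/3)*sin(2/3) + 9*I*exp(-I)*sinh(1)/13
∮_C f(z) dz = 2πi · ((9/26 - 27*I/52)*exp(2/3)*sin(2/3) + (-9/26 - 27*I/52)*exp(-2/3)*sin(2/3) + 9*I*exp(-I)*sinh(1)/13) = pi*(27/26 - 9*I/13)*exp(-2/3)*sin(2/3) + pi*(27/26 + 9*I/13)*exp(2/3)*sin(2/3) - 18*pi*exp(-I)*sinh(1)/13

Final answer: pi*(27/26 - 9*I/13)*exp(-2/3)*sin(2/3) + pi*(27/26 + 9*I/13)*exp(2/3)*sin(2/3) - 18*pi*exp(-I)*sinh(1)/13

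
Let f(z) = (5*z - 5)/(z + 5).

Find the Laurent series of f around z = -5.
-30/(z + 5) + 5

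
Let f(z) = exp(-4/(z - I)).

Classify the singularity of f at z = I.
Let u = z - I. Then
  e^(-4/u) = Σ_{k≥0} (-4)^k/(k!·u^k) = 1 - 4/u + 8/u^2 - 32/(3*u^3) + ...
which has infinitely many negative powers of u, so exp(-4/(z - I)) has an essential singularity at z = I.
So the singularity is essential.

Final answer: essential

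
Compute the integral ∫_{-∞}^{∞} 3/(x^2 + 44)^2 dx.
3*sqrt(11)*pi/1936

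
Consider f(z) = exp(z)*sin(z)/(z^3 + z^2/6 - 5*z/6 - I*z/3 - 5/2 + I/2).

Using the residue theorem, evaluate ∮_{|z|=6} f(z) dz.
By the residue theorem, ∮_C f(z) dz = 2πi · (sum of the residues of f at the poles inside |z| = 6).

The denominator factors as (z + 2/3 - I)*(z + 1 + I)*(z - 3/2), so the singularities of f are simple poles at z = -2/3 + I, z = -1 - I, z = 3/2.
  |-2/3 + I|² = 13/9 < 36 = 6², so this pole is inside the contour.
  |-1 - I|² = 2 < 36 = 6², so this pole is inside the contour.
  |3/2|² = 9/4 < 36 = 6², so this pole is inside the contour.

With P(z) = exp(z)*sin(z) and Q(z) = z^3 + z^2/6 - 5*z/6 - I*z/3 - 5/2 + I/2, each pole is simple, so Res(f, z₀) = P(z₀)/Q'(z₀) with Q'(z) = 3*z^2 + z/3 - 5/6 - I/3.
  Res(f, -2/3 + I) = P(-2/3 + I)/Q'(-2/3 + I) = (-exp(-2/3 + I)*sin(2/3 - I))/(-49/18 - 4*I) = (882/7585 - 1296*I/7585)*exp(-2/3 + I)*sin(2/3 - I)
  Res(f, -1 - I) = P(-1 - I)/Q'(-1 - I) = (-exp(-1 - I)*sin(1 + I))/(-7/6 + 16*I/3) = (42/1073 + 192*I/1073)*exp(-1 - I)*sin(1 + I)
  Res(f, 3/2) = P(3/2)/Q'(3/2) = (exp(3/2)*sin(3/2))/(77/12 - I/3) = (924/5945 + 48*I/5945)*exp(3/2)*sin(3/2)

Sum of residues inside C: (882/7585 - 1296*I/7585)*exp(-2/3 + I)*sin(2/3 - I) + (924/5945 + 48*I/5945)*exp(3/2)*sin(3/2) + (42/1073 + 192*I/1073)*exp(-1 - I)*sin(1 + I)
∮_C f(z) dz = 2πi · ((882/7585 - 1296*I/7585)*exp(-2/3 + I)*sin(2/3 - I) + (924/5945 + 48*I/5945)*exp(3/2)*sin(3/2) + (42/1073 + 192*I/1073)*exp(-1 - I)*sin(1 + I)) = pi*(-384/1073 + 84*I/1073)*exp(-1 - I)*sin(1 + I) + pi*(2592/7585 + 1764*I/7585)*exp(-2/3 + I)*sin(2/3 - I) + pi*(-96/5945 + 1848*I/5945)*exp(3/2)*sin(3/2)

Final answer: pi*(-384/1073 + 84*I/1073)*exp(-1 - I)*sin(1 + I) + pi*(2592/7585 + 1764*I/7585)*exp(-2/3 + I)*sin(2/3 - I) + pi*(-96/5945 + 1848*I/5945)*exp(3/2)*sin(3/2)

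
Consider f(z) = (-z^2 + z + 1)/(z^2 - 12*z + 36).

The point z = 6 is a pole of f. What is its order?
Factor the denominator:
  z^2 - 12*z + 36 = (z - 6)^2

The numerator P(z) = -z^2 + z + 1 has P(6) = -29 ≠ 0, so no factor of (z - 6) cancels.
Near z = 6 we can therefore write f(z) = g(z)/(z - 6)^2 with g analytic at 6 and g(6) ≠ 0 (g is just the numerator).

Hence z = 6 is a pole of order 2.

Final answer: 2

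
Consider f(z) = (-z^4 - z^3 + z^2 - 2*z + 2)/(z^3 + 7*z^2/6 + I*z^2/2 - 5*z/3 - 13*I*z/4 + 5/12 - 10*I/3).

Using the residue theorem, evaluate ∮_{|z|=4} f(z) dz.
By the residue theorem, ∮_C f(z) dz = 2πi · (sum of the residues of f at the poles inside |z| = 4).

The denominator factors as (z - 3/2 - I)*(z + 2/3 + I/2)*(z + 2 + I), so the singularities of f are simple poles at z = 3/2 + I, z = -2/3 - I/2, z = -2 - I.
  |3/2 + I|² = 13/4 < 16 = 4², so this pole is inside the contour.
  |-2/3 - I/2|² = 25/36 < 16 = 4², so this pole is inside the contour.
  |-2 - I|² = 5 < 16 = 4², so this pole is inside the contour.

With P(z) = -z^4 - z^3 + z^2 - 2*z + 2 and Q(z) = z^3 + 7*z^2/6 + I*z^2/2 - 5*z/3 - 13*I*z/4 + 5/12 - 10*I/3, each pole is simple, so Res(f, z₀) = P(z₀)/Q'(z₀) with Q'(z) = 3*z^2 + 7*z/3 + I*z - 5/3 - 13*I/4.
  Res(f, 3/2 + I) = P(3/2 + I)/Q'(3/2 + I) = (141/16 - 49*I/4)/(55/12 + 115*I/12) = -8871/13000 - 16197*I/13000
  Res(f, -2/3 - I/2) = P(-2/3 - I/2)/Q'(-2/3 - I/2) = (4835/1296 + 421*I/216)/(-77/36 - 37*I/12) = -652681/657000 + 114061*I/219000
  Res(f, -2 - I) = P(-2 - I)/Q'(-2 - I) = (18 - 7*I)/(11/3 + 53*I/12) = 5052/4745 - 15144*I/4745

Sum of residues inside C: -11/18 - 47*I/12
∮_C f(z) dz = 2πi · (-11/18 - 47*I/12) = pi*(47/6 - 11*I/9)

Final answer: pi*(47/6 - 11*I/9)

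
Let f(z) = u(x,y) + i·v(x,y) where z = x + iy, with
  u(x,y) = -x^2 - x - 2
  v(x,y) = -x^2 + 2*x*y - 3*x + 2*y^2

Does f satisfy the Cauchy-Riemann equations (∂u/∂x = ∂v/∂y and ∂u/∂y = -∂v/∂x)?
∂u/∂x = -2*x - 1
∂v/∂y = 2*x + 4*y
∂u/∂y = 0
∂v/∂x = -2*x + 2*y - 3
∂u/∂x ≠ ∂v/∂y and ∂u/∂y ≠ -∂v/∂x; the Cauchy-Riemann equations are not satisfied, so f is not analytic.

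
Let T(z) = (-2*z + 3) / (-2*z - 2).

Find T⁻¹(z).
Set w = T(z) = (-2*z + 3) / (-2*z - 2) and solve for z:
  w*(-2*z - 2) = -2*z + 3
  -2*w + z*(2 - 2*w) - 3 = 0
  z*(2 - 2*w) = 2*w + 3
  z = (-2*w - 3)/(2*w - 2)
Renaming the variable, T⁻¹(z) = (-2*z - 3)/(2*z - 2).
(Check: ad - bc = 10 ≠ 0, so T is invertible.)

Final answer: (-2*z - 3)/(2*z - 2)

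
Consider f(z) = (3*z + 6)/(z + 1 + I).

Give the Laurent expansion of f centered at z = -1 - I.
(3 - 3*I)/(z + 1 + I) + 3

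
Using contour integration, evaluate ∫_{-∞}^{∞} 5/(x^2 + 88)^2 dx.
5*sqrt(22)*pi/7744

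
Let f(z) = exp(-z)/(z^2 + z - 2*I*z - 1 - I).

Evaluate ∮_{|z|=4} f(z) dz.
By the residue theorem, ∮_C f(z) dz = 2πi · (sum of the residues of f at the poles inside |z| = 4).

The denominator factors as (z - I)*(z + 1 - I), so the singularities of f are simple poles at z = I, z = -1 + I.
  |I|² = 1 < 16 = 4², so this pole is inside the contour.
  |-1 + I|² = 2 < 16 = 4², so this pole is inside the contour.

With P(z) = exp(-z) and Q(z) = z^2 + z - 2*I*z - 1 - I, each pole is simple, so Res(f, z₀) = P(z₀)/Q'(z₀) with Q'(z) = 2*z + 1 - 2*I.
  Res(f, I) = P(I)/Q'(I) = (exp(-I))/(1) = exp(-I)
  Res(f, -1 + I) = P(-1 + I)/Q'(-1 + I) = (exp(1 - I))/(-1) = -exp(1 - I)

Sum of residues inside C: exp(-I) - exp(1 - I)
∮_C f(z) dz = 2πi · (exp(-I) - exp(1 - I)) = -2*I*pi*exp(1 - I) + 2*I*pi*exp(-I)

Final answer: -2*I*pi*exp(1 - I) + 2*I*pi*exp(-I)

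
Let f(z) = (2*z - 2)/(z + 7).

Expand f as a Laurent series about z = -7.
Put w = z - (-7), i.e. z = w - 7. The denominator is w, so it suffices to rewrite the numerator in powers of w.

P(z) = 2*z - 2
P(w - 7) = -16 + 2*w

Dividing each term by w:
  f = -16/w + 2

Substituting back w = z + 7:
  f(z) = -16/(z + 7) + 2

The series is finite because the numerator is a polynomial; the negative powers form the principal part, and the coefficient of 1/(z + 7) gives Res(f, -7) = -16.

Final answer: -16/(z + 7) + 2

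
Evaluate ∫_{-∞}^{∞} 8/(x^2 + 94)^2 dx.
Let f(z) = 8/(z^2 + 94)^2. The denominator has no real zeros and deg Q - deg P = 4 ≥ 2, so the integral of f over the upper semicircle |z| = R tends to 0 as R → ∞. Closing the contour in the upper half-plane,
  ∫_{-∞}^{∞} f(x) dx = 2πi · Σ Res(f, z_k)  over the poles with Im z_k > 0.

Zeros of the denominator: z^2 + 94 = 0 gives z = ±sqrt(94)*I.
Upper half-plane: z = sqrt(94)*I (a pole of order 2).

Write f(z) = g(z)/(z - sqrt(94)*I)^2 with g(z) = 8/(z + sqrt(94)*I)^2. For a double pole, Res(f, z₀) = g'(z₀):
  g'(z) = -16/(z + sqrt(94)*I)^3
  Res(f, sqrt(94)*I) = g'(sqrt(94)*I) = -sqrt(94)*I/4418

∫_{-∞}^{∞} f(x) dx = 2πi · (-sqrt(94)*I/4418) = sqrt(94)*pi/2209

Final answer: sqrt(94)*pi/2209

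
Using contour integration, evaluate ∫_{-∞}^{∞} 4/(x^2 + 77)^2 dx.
Let f(z) = 4/(z^2 + 77)^2. The denominator has no real zeros and deg Q - deg P = 4 ≥ 2, so the integral of f over the upper semicircle |z| = R tends to 0 as R → ∞. Closing the contour in the upper half-plane,
  ∫_{-∞}^{∞} f(x) dx = 2πi · Σ Res(f, z_k)  over the poles with Im z_k > 0.

Zeros of the denominator: z^2 + 77 = 0 gives z = ±sqrt(77)*I.
Upper half-plane: z = sqrt(77)*I (a pole of order 2).

Write f(z) = g(z)/(z - sqrt(77)*I)^2 with g(z) = 4/(z + sqrt(77)*I)^2. For a double pole, Res(f, z₀) = g'(z₀):
  g'(z) = -8/(z + sqrt(77)*I)^3
  Res(f, sqrt(77)*I) = g'(sqrt(77)*I) = -sqrt(77)*I/5929

∫_{-∞}^{∞} f(x) dx = 2πi · (-sqrt(77)*I/5929) = 2*sqrt(77)*pi/5929

Final answer: 2*sqrt(77)*pi/5929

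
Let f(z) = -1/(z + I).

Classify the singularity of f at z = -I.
pole of order 1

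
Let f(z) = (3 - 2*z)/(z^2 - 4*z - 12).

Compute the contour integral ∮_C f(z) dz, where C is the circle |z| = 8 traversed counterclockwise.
By the residue theorem, ∮_C f(z) dz = 2πi · (sum of the residues of f at the poles inside |z| = 8).

The denominator factors as (z + 2)*(z - 6), so the singularities of f are simple poles at z = -2, z = 6.
  |-2|² = 4 < 64 = 8², so this pole is inside the contour.
  |6|² = 36 < 64 = 8², so this pole is inside the contour.

With P(z) = 3 - 2*z and Q(z) = z^2 - 4*z - 12, each pole is simple, so Res(f, z₀) = P(z₀)/Q'(z₀) with Q'(z) = 2*z - 4.
  Res(f, -2) = P(-2)/Q'(-2) = (7)/(-8) = -7/8
  Res(f, 6) = P(6)/Q'(6) = (-9)/(8) = -9/8

Sum of residues inside C: -2
∮_C f(z) dz = 2πi · (-2) = -4*I*pi

Final answer: -4*I*pi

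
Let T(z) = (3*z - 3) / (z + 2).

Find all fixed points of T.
T(z) = z means 3*z - 3 = z*(z + 2), i.e.
  z^2 - z + 3 = 0.
Discriminant: (-1)^2 - 4*(1)*(3) = -11, so the roots are complex conjugates.
  z = (1 ± I*sqrt(11))/(2*(1))
Fixed points: {1/2 - sqrt(11)*I/2, 1/2 + sqrt(11)*I/2}

Final answer: {1/2 - sqrt(11)*I/2, 1/2 + sqrt(11)*I/2}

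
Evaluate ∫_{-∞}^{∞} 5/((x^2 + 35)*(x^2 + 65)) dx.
pi*(-7*sqrt(65) + 13*sqrt(35))/2730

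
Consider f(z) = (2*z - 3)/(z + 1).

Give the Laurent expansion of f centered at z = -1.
Put w = z - (-1), i.e. z = w - 1. The denominator is w, so it suffices to rewrite the numerator in powers of w.

P(z) = 2*z - 3
P(w - 1) = -5 + 2*w

Dividing each term by w:
  f = -5/w + 2

Substituting back w = z + 1:
  f(z) = -5/(z + 1) + 2

The series is finite because the numerator is a polynomial; the negative powers form the principal part, and the coefficient of 1/(z + 1) gives Res(f, -1) = -5.

Final answer: -5/(z + 1) + 2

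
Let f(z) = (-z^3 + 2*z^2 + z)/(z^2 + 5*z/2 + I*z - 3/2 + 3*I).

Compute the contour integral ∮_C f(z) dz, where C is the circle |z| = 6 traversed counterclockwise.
By the residue theorem, ∮_C f(z) dz = 2πi · (sum of the residues of f at the poles inside |z| = 6).

The denominator factors as (z - 1/2 + I)*(z + 3), so the singularities of f are simple poles at z = 1/2 - I, z = -3.
  |1/2 - I|² = 5/4 < 36 = 6², so this pole is inside the contour.
  |-3|² = 9 < 36 = 6², so this pole is inside the contour.

With P(z) = -z^3 + 2*z^2 + z and Q(z) = z^2 + 5*z/2 + I*z - 3/2 + 3*I, each pole is simple, so Res(f, z₀) = P(z₀)/Q'(z₀) with Q'(z) = 2*z + 5/2 + I.
  Res(f, 1/2 - I) = P(1/2 - I)/Q'(1/2 - I) = (3/8 - 13*I/4)/(7/2 - I) = 73/212 - 44*I/53
  Res(f, -3) = P(-3)/Q'(-3) = (42)/(-7/2 + I) = -588/53 - 168*I/53

Sum of residues inside C: -43/4 - 4*I
∮_C f(z) dz = 2πi · (-43/4 - 4*I) = pi*(8 - 43*I/2)

Final answer: pi*(8 - 43*I/2)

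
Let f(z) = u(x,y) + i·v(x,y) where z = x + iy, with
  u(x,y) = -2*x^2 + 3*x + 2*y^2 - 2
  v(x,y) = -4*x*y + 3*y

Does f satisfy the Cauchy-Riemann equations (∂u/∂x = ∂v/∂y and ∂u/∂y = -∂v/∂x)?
∂u/∂x = 3 - 4*x
∂v/∂y = 3 - 4*x
∂u/∂y = 4*y
∂v/∂x = -4*y
∂u/∂x = ∂v/∂y and ∂u/∂y = -∂v/∂x hold identically; f is analytic.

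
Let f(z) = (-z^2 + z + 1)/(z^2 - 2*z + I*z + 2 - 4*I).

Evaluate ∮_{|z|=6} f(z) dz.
pi*(-2 - 2*I)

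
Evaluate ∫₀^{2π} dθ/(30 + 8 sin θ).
Call the integral J. The integrand is 2π-periodic and we integrate over a full period, so shifting θ does not change the value (θ → θ + π/2 turns sin θ into cos θ). Hence
  J = ∫₀^{2π} dθ/(30 + 8 cos θ).
Put z = e^{iθ}: then cos θ = (z + 1/z)/2, dθ = dz/(iz), and z runs once counterclockwise around |z| = 1:
  J = ∮_{|z|=1} 1/(30 + 8*(z + 1/z)/2) · dz/(iz) = (2/i) ∮_{|z|=1} dz/(8*z^2 + 60*z + 8).
The roots of 8*z^2 + 60*z + 8 are z = (-30 ± sqrt(30^2 - 8^2))/8, with sqrt(836) = 2*sqrt(209); their product is 1, so only z₊ = -15/4 + sqrt(209)/4 lies inside the unit circle (z₋ = -15/4 - sqrt(209)/4 lies outside).
z₊ is a simple zero of q(z) = 8*z^2 + 60*z + 8, so Res(1/q, z₊) = 1/q'(z₊) with q'(z) = 16*z + 60; and q'(z₊) = 8*(z₊ - z₋) = 4*sqrt(209).
Therefore J = (2/i) · 2πi · 1/(4*sqrt(209)) = 2*pi/(2*sqrt(209)) = sqrt(209)*pi/209

Final answer: sqrt(209)*pi/209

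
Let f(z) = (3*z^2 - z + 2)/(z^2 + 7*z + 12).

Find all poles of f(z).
The singularities of f are the zeros of the denominator. Factoring,
  z^2 + 7*z + 12 = (z + 3)*(z + 4)
so the candidates are z = -3, z = -4.

Check the numerator P(z) = 3*z^2 - z + 2 at each one:
  P(-3) = 32 ≠ 0, so z = -3 is a (simple) pole.
  P(-4) = 54 ≠ 0, so z = -4 is a (simple) pole.

Poles of f: {-4, -3}

Final answer: {-4, -3}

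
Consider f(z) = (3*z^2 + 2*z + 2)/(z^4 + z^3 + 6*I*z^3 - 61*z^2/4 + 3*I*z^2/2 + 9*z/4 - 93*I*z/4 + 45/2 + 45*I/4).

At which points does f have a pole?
{-2 - I, -3/2 - 3*I, 1 - 2*I, 3/2}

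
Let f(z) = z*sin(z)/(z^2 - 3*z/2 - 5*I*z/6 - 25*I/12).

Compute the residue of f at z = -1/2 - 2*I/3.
(-97/394 - 21*I/394)*sin(1/2 + 2*I/3)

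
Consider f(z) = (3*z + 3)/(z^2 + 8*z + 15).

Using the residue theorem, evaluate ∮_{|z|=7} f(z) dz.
By the residue theorem, ∮_C f(z) dz = 2πi · (sum of the residues of f at the poles inside |z| = 7).

The denominator factors as (z + 3)*(z + 5), so the singularities of f are simple poles at z = -3, z = -5.
  |-3|² = 9 < 49 = 7², so this pole is inside the contour.
  |-5|² = 25 < 49 = 7², so this pole is inside the contour.

With P(z) = 3*z + 3 and Q(z) = z^2 + 8*z + 15, each pole is simple, so Res(f, z₀) = P(z₀)/Q'(z₀) with Q'(z) = 2*z + 8.
  Res(f, -3) = P(-3)/Q'(-3) = (-6)/(2) = -3
  Res(f, -5) = P(-5)/Q'(-5) = (-12)/(-2) = 6

Sum of residues inside C: 3
∮_C f(z) dz = 2πi · (3) = 6*I*pi

Final answer: 6*I*pi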